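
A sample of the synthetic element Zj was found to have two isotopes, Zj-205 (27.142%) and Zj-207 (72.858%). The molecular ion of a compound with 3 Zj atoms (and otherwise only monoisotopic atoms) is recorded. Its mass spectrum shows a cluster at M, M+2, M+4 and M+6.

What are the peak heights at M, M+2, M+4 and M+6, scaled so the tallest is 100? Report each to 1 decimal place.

4.6 : 37.3 : 100.0 : 89.5

Expanding (0.27142 + 0.72858)^3:
P(M) = 0.27142^3 = 0.019995
P(M+2) = 3 × 0.27142^2 × 0.72858^1 = 0.161021
P(M+4) = 3 × 0.27142^1 × 0.72858^2 = 0.432233
P(M+6) = 0.72858^3 = 0.386751
The M+4 peak is largest (0.432233); scaling to 100 gives 4.6 : 37.3 : 100.0 : 89.5.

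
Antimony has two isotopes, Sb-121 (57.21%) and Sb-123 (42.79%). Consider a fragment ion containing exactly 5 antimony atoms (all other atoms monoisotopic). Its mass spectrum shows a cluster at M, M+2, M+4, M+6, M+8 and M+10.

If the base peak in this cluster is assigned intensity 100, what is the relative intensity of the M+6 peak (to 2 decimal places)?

74.79

Term probabilities: M 0.0613, M+2 0.2292, M+4 0.3428, M+6 0.2564, M+8 0.0959, M+10 0.0143. Base peak = M+4.
P(M+4) = C(5,2) × 0.5721^3 × 0.4279^2 = 10 × 0.18724742 × 0.18309841 = 0.342847 (base)
P(M+6) = C(5,3) × 0.5721^2 × 0.4279^3 = 10 × 0.32729841 × 0.07834781 = 0.256431
Relative intensity = 0.256431 / 0.342847 × 100 = 74.79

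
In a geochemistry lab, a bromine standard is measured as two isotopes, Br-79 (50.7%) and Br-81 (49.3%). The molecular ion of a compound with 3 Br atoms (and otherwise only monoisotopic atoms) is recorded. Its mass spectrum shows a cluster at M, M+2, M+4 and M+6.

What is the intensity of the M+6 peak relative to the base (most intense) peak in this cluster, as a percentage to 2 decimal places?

31.52%

Term probabilities: M 0.1303, M+2 0.3802, M+4 0.3697, M+6 0.1198. Base peak = M+2.
P(M+2) = C(3,1) × 0.507^2 × 0.493^1 = 3 × 0.257049 × 0.4930 = 0.380175 (base)
P(M+6) = C(3,3) × 0.507^0 × 0.493^3 = 1 × 1.0000 × 0.11982316 = 0.119823
Relative intensity = 0.119823 / 0.380175 × 100 = 31.52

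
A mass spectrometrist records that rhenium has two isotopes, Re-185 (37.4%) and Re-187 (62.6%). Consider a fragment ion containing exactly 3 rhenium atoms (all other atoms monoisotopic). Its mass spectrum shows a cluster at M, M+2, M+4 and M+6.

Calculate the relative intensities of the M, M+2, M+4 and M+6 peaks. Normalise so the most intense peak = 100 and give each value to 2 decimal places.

11.90 : 59.74 : 100.00 : 55.79

Each Re atom is independently Re-185 (p = 0.374) or Re-187 (q = 0.626); the cluster is the binomial expansion (p + q)^3.
P(M) = 0.374^3 = 0.052314
P(M+2) = 3 × 0.374^2 × 0.626^1 = 0.262687
P(M+4) = 3 × 0.374^1 × 0.626^2 = 0.439685
P(M+6) = 0.626^3 = 0.245314
The M+4 peak is largest (0.439685); scaling to 100 gives 11.90 : 59.74 : 100.00 : 55.79.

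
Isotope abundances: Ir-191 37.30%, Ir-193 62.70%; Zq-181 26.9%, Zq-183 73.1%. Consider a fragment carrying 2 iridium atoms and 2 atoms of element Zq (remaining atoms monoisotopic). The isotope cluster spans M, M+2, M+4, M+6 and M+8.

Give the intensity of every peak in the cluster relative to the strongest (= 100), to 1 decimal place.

Iridium pattern (n=2): 0.139129 : 0.467742 : 0.393129
Element Zq pattern (n=2): 0.072361 : 0.393278 : 0.534361
Convolve the two distributions (both contribute in 2-u steps):
  M: 0.139129×0.072361 = 0.010068
  M+2: 0.139129×0.393278 + 0.467742×0.072361 = 0.088563
  M+4: 0.139129×0.534361 + 0.467742×0.393278 + 0.393129×0.072361 = 0.286745
  M+6: 0.467742×0.534361 + 0.393129×0.393278 = 0.404552
  M+8: 0.393129×0.534361 = 0.210073
Scale to base peak (0.404552) = 100: 2.5 : 21.9 : 70.9 : 100.0 : 51.9

2.5 : 21.9 : 70.9 : 100.0 : 51.9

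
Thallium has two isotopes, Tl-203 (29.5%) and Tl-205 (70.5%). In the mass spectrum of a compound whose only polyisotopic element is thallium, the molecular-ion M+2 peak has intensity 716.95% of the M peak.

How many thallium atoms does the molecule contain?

With n Tl atoms, P(M+2)/P(M) = C(n,1)·p^(n−1)q / p^n = n·q/p = n · 0.705/0.295.
n = 7.1695 × 0.295/0.705 = 3.00 ≈ 3

3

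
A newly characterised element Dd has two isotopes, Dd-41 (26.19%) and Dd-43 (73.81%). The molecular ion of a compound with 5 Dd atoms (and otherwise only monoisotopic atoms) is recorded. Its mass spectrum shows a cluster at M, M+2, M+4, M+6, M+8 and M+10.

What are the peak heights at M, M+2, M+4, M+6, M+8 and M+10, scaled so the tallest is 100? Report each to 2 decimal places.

Expanding (0.2619 + 0.7381)^5:
P(M) = 0.2619^5 = 0.001232
P(M+2) = 5 × 0.2619^4 × 0.7381^1 = 0.017363
P(M+4) = 10 × 0.2619^3 × 0.7381^2 = 0.097867
P(M+6) = 10 × 0.2619^2 × 0.7381^3 = 0.275814
P(M+8) = 5 × 0.2619^1 × 0.7381^4 = 0.388657
P(M+10) = 0.7381^5 = 0.219067
The M+8 peak is largest (0.388657); scaling to 100 gives 0.32 : 4.47 : 25.18 : 70.97 : 100.00 : 56.37.

0.32 : 4.47 : 25.18 : 70.97 : 100.00 : 56.37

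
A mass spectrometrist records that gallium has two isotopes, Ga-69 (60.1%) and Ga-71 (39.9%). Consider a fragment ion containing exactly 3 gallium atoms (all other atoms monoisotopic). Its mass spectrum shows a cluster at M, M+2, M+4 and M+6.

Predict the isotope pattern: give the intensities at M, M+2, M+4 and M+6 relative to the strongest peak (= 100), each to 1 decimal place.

Expanding (0.601 + 0.399)^3:
P(M) = 0.601^3 = 0.217082
P(M+2) = 3 × 0.601^2 × 0.399^1 = 0.432358
P(M+4) = 3 × 0.601^1 × 0.399^2 = 0.287039
P(M+6) = 0.399^3 = 0.063521
The M+2 peak is largest (0.432358); scaling to 100 gives 50.2 : 100.0 : 66.4 : 14.7.

50.2 : 100.0 : 66.4 : 14.7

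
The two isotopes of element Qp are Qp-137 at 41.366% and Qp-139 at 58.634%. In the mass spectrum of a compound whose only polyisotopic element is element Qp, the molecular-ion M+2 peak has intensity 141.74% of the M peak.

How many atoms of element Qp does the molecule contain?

The M+2/M ratio from n Qp atoms is n · q/p = n · 0.58634/0.41366.
n = 1.4174 × 0.41366/0.58634 = 1.00 ≈ 1

1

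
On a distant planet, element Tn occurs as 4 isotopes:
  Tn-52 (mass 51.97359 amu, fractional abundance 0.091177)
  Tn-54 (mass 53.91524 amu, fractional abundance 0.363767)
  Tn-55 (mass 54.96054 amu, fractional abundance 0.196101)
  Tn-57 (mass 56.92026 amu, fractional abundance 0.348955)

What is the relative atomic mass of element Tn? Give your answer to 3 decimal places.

Weight each isotope mass by its fractional abundance: 0.091177 × 51.97359 + 0.363767 × 53.91524 + 0.196101 × 54.96054 + 0.348955 × 56.92026
= 4.738796 + 19.612585 + 10.777817 + 19.862609 = 54.991807 amu

54.992 amu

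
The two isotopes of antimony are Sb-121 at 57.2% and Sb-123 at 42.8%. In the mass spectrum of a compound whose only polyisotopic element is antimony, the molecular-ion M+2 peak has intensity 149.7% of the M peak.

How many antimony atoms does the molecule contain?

For n independent Sb atoms, I(M+2)/I(M) = n · (abundance Sb-123) / (abundance Sb-121) = n · 0.428/0.572.
n = 1.497 × 0.572/0.428 = 2.00 ≈ 2

2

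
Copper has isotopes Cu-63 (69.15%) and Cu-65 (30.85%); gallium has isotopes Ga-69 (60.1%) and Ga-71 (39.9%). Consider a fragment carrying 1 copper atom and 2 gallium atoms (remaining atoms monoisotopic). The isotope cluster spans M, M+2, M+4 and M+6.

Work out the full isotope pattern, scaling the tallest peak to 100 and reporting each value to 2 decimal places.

Copper pattern (n=1): 0.6915 : 0.3085
Gallium pattern (n=2): 0.361201 : 0.479598 : 0.159201
Convolve the two distributions (both contribute in 2-u steps):
  M: 0.6915×0.361201 = 0.249770
  M+2: 0.6915×0.479598 + 0.3085×0.361201 = 0.443073
  M+4: 0.6915×0.159201 + 0.3085×0.479598 = 0.258043
  M+6: 0.3085×0.159201 = 0.049114
Scale to base peak (0.443073) = 100: 56.37 : 100.00 : 58.24 : 11.08

56.37 : 100.00 : 58.24 : 11.08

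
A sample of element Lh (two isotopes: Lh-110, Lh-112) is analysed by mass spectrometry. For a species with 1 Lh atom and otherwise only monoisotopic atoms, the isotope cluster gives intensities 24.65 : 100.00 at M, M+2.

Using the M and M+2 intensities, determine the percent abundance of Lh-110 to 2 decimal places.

If p is the fraction of Lh that is Lh-110, then I(M+2)/I(M) = [C(1,1)·p^0·(1−p)] / p^1 = 1·(1−p)/p = 100.00/24.65 = 4.0568
(1−p)/p = 4.0568/1 = 4.0568  ⇒  p = 1/(1 + 4.0568) = 0.1978
Lh-110: 19.78%, Lh-112: 80.22%.

19.78%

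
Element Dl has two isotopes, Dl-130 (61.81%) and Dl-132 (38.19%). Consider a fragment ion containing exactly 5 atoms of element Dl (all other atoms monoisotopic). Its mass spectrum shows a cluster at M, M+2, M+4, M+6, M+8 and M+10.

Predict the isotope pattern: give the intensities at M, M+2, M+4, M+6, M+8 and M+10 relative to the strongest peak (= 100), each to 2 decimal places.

26.19 : 80.92 : 100.00 : 61.79 : 19.09 : 2.36

Expanding (0.6181 + 0.3819)^5:
P(M) = 0.6181^5 = 0.090218
P(M+2) = 5 × 0.6181^4 × 0.3819^1 = 0.278711
P(M+4) = 10 × 0.6181^3 × 0.3819^2 = 0.344410
P(M+6) = 10 × 0.6181^2 × 0.3819^3 = 0.212797
P(M+8) = 5 × 0.6181^1 × 0.3819^4 = 0.065740
P(M+10) = 0.3819^5 = 0.008124
The M+4 peak is largest (0.344410); scaling to 100 gives 26.19 : 80.92 : 100.00 : 61.79 : 19.09 : 2.36.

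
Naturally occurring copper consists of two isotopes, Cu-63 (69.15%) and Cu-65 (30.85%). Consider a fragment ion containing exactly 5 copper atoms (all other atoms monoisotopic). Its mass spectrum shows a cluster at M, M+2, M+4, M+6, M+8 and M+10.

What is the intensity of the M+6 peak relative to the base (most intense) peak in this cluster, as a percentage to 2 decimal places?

Binomial terms of (0.6915 + 0.3085)^5: M 0.1581, M+2 0.3527, M+4 0.3147, M+6 0.1404, M+8 0.0313, M+10 0.0028 → M+2 is the base peak.
P(M+2) = C(5,1) × 0.6915^4 × 0.3085^1 = 5 × 0.2286487 × 0.3085 = 0.352691 (base)
P(M+6) = C(5,3) × 0.6915^2 × 0.3085^3 = 10 × 0.47817225 × 0.02936064 = 0.140394
Relative intensity = 0.140394 / 0.352691 × 100 = 39.81

39.81%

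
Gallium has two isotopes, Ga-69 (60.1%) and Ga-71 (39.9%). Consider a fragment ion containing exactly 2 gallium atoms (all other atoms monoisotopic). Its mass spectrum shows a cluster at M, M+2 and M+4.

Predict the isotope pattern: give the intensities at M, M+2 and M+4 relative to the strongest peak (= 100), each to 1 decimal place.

Each Ga atom is independently Ga-69 (p = 0.601) or Ga-71 (q = 0.399); the cluster is the binomial expansion (p + q)^2.
P(M) = 0.601^2 = 0.361201
P(M+2) = 2 × 0.601^1 × 0.399^1 = 0.479598
P(M+4) = 0.399^2 = 0.159201
The M+2 peak is largest (0.479598); scaling to 100 gives 75.3 : 100.0 : 33.2.

75.3 : 100.0 : 33.2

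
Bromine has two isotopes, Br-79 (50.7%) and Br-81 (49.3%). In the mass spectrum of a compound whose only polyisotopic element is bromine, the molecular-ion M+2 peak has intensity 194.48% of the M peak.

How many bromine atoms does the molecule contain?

The M+2/M ratio from n Br atoms is n · q/p = n · 0.493/0.507.
n = 1.9448 × 0.507/0.493 = 2.00 ≈ 2

2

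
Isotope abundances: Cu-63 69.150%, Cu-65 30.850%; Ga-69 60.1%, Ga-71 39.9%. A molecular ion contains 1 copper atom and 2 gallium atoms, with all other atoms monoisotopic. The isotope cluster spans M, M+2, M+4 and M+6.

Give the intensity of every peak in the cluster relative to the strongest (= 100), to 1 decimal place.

56.4 : 100.0 : 58.2 : 11.1

Copper pattern (n=1): 0.6915 : 0.3085
Gallium pattern (n=2): 0.361201 : 0.479598 : 0.159201
Convolve the two distributions (both contribute in 2-u steps):
  M: 0.6915×0.361201 = 0.249770
  M+2: 0.6915×0.479598 + 0.3085×0.361201 = 0.443073
  M+4: 0.6915×0.159201 + 0.3085×0.479598 = 0.258043
  M+6: 0.3085×0.159201 = 0.049114
Scale to base peak (0.443073) = 100: 56.4 : 100.0 : 58.2 : 11.1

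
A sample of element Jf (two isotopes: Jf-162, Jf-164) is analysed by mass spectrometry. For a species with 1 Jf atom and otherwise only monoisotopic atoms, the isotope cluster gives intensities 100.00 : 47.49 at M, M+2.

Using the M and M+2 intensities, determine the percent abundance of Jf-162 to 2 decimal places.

Write p for the Jf-162 fraction. I(M+2)/I(M) = [C(1,1)·p^0·(1−p)] / p^1 = 1·(1−p)/p = 47.49/100.00 = 0.4749
(1−p)/p = 0.4749/1 = 0.4749  ⇒  p = 1/(1 + 0.4749) = 0.6780
Jf-162: 67.80%, Jf-164: 32.20%.

67.80%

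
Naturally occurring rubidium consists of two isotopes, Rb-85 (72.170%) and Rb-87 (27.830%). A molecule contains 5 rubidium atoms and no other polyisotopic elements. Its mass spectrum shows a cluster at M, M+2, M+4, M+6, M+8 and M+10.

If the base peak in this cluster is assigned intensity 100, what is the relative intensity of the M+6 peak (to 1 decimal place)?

29.7

(0.72170 + 0.27830)^5 gives M 0.1958, M+2 0.3775, M+4 0.2911, M+6 0.1123, M+8 0.0216, M+10 0.0017; the largest is M+2.
P(M+2) = C(5,1) × 0.72170^4 × 0.27830^1 = 5 × 0.27128565 × 0.2783 = 0.377494 (base)
P(M+6) = C(5,3) × 0.72170^2 × 0.27830^3 = 10 × 0.52085089 × 0.02155458 = 0.112267
Relative intensity = 0.112267 / 0.377494 × 100 = 29.7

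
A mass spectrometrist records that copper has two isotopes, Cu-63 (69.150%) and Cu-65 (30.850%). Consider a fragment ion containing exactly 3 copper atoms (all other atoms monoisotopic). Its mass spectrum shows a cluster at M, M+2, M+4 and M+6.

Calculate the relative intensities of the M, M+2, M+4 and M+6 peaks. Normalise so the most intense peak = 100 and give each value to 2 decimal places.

74.72 : 100.00 : 44.61 : 6.63

Each Cu atom is independently Cu-63 (p = 0.69150) or Cu-65 (q = 0.30850); the cluster is the binomial expansion (p + q)^3.
P(M) = 0.69150^3 = 0.330656
P(M+2) = 3 × 0.69150^2 × 0.30850^1 = 0.442548
P(M+4) = 3 × 0.69150^1 × 0.30850^2 = 0.197435
P(M+6) = 0.30850^3 = 0.029361
The M+2 peak is largest (0.442548); scaling to 100 gives 74.72 : 100.00 : 44.61 : 6.63.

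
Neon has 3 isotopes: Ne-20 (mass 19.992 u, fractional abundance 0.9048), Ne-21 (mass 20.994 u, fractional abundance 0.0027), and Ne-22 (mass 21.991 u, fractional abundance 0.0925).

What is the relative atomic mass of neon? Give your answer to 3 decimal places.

Average mass = Σ (abundance × isotope mass) = 0.9048 × 19.992 + 0.0027 × 20.994 + 0.0925 × 21.991
= 18.0888 + 0.0567 + 2.0342 = 20.1797 u

20.180 u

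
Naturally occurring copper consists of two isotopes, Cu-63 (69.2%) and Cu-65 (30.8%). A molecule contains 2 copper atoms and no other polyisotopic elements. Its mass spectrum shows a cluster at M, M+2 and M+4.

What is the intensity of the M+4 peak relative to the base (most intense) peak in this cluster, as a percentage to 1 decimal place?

(0.692 + 0.308)^2 gives M 0.4789, M+2 0.4263, M+4 0.0949; the largest is M.
P(M) = C(2,0) × 0.692^2 × 0.308^0 = 1 × 0.478864 × 1.0000 = 0.478864 (base)
P(M+4) = C(2,2) × 0.692^0 × 0.308^2 = 1 × 1.0000 × 0.094864 = 0.094864
Relative intensity = 0.094864 / 0.478864 × 100 = 19.8

19.8%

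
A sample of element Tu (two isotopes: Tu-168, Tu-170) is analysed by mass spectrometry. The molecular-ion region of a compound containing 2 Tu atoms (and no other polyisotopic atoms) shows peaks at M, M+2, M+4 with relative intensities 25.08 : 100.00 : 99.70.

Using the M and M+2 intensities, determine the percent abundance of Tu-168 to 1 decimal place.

If p is the fraction of Tu that is Tu-168, then I(M+2)/I(M) = [C(2,1)·p^1·(1−p)] / p^2 = 2·(1−p)/p = 100.00/25.08 = 3.9872
(1−p)/p = 3.9872/2 = 1.9936  ⇒  p = 1/(1 + 1.9936) = 0.3340
Tu-168: 33.4%, Tu-170: 66.6%.

33.4%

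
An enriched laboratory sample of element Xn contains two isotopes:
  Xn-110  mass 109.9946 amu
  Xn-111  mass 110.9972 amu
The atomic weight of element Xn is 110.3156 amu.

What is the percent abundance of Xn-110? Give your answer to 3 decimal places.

67.983%

With x = fraction of Xn-110 (so Xn-111 is 1 − x):
109.9946·x + 110.9972·(1 − x) = 110.3156
(109.9946 − 110.9972)·x = 110.3156 − 110.9972
x = -0.6816 / -1.0026 = 0.67983 → 67.983% Xn-110, 32.017% Xn-111.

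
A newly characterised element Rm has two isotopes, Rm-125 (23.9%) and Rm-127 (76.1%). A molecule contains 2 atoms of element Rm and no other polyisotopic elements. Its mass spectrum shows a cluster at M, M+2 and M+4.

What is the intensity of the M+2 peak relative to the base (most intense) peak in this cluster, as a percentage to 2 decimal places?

Term probabilities: M 0.0571, M+2 0.3638, M+4 0.5791. Base peak = M+4.
P(M+4) = C(2,2) × 0.239^0 × 0.761^2 = 1 × 1.0000 × 0.579121 = 0.579121 (base)
P(M+2) = C(2,1) × 0.239^1 × 0.761^1 = 2 × 0.2390 × 0.7610 = 0.363758
Relative intensity = 0.363758 / 0.579121 × 100 = 62.81

62.81%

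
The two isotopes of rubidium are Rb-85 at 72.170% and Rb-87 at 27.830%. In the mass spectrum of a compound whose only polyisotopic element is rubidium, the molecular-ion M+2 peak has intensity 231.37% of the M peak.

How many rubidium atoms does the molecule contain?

6

With n Rb atoms, P(M+2)/P(M) = C(n,1)·p^(n−1)q / p^n = n·q/p = n · 0.27830/0.72170.
n = 2.3137 × 0.72170/0.27830 = 6.00 ≈ 6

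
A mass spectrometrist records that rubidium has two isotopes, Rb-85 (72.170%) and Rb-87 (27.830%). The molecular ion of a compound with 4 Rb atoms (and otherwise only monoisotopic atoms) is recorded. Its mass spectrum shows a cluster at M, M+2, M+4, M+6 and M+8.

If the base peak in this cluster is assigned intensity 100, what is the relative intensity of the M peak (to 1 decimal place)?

64.8

(0.72170 + 0.27830)^4 gives M 0.2713, M+2 0.4184, M+4 0.2420, M+6 0.0622, M+8 0.0060; the largest is M+2.
P(M+2) = C(4,1) × 0.72170^3 × 0.27830^1 = 4 × 0.37589809 × 0.2783 = 0.418450 (base)
P(M) = C(4,0) × 0.72170^4 × 0.27830^0 = 1 × 0.27128565 × 1.0000 = 0.271286
Relative intensity = 0.271286 / 0.418450 × 100 = 64.8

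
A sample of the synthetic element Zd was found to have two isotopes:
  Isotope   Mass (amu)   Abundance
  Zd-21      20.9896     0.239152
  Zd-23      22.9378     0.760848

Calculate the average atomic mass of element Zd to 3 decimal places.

Ar = Σ fᵢ·mᵢ = 0.239152 × 20.9896 + 0.760848 × 22.9378
= 5.01970 + 17.45218 = 22.47188 amu

22.472 amu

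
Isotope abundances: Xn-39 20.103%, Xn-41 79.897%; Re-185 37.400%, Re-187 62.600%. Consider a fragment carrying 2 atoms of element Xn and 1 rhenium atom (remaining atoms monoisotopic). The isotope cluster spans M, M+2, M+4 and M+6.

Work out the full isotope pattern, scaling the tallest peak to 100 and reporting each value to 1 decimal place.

Element Xn pattern (n=2): 0.04041306 : 0.32123388 : 0.63835306
Rhenium pattern (n=1): 0.3740 : 0.6260
Convolve the two distributions (both contribute in 2-u steps):
  M: 0.04041306×0.3740 = 0.015114
  M+2: 0.04041306×0.6260 + 0.32123388×0.3740 = 0.145440
  M+4: 0.32123388×0.6260 + 0.63835306×0.3740 = 0.439836
  M+6: 0.63835306×0.6260 = 0.399609
Scale to base peak (0.439836) = 100: 3.4 : 33.1 : 100.0 : 90.9

3.4 : 33.1 : 100.0 : 90.9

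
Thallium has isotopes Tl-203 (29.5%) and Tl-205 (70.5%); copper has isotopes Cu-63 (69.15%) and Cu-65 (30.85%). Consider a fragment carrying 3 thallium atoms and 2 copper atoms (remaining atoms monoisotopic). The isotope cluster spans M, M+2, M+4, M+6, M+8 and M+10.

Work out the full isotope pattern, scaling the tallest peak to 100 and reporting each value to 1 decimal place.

Thallium pattern (n=3): 0.02567237 : 0.18405787 : 0.43986713 : 0.35040263
Copper pattern (n=2): 0.47817225 : 0.4266555 : 0.09517225
Convolve the two distributions (both contribute in 2-u steps):
  M: 0.02567237×0.47817225 = 0.012276
  M+2: 0.02567237×0.4266555 + 0.18405787×0.47817225 = 0.098965
  M+4: 0.02567237×0.09517225 + 0.18405787×0.4266555 + 0.43986713×0.47817225 = 0.291305
  M+6: 0.18405787×0.09517225 + 0.43986713×0.4266555 + 0.35040263×0.47817225 = 0.372742
  M+8: 0.43986713×0.09517225 + 0.35040263×0.4266555 = 0.191364
  M+10: 0.35040263×0.09517225 = 0.033349
Scale to base peak (0.372742) = 100: 3.3 : 26.6 : 78.2 : 100.0 : 51.3 : 8.9

3.3 : 26.6 : 78.2 : 100.0 : 51.3 : 8.9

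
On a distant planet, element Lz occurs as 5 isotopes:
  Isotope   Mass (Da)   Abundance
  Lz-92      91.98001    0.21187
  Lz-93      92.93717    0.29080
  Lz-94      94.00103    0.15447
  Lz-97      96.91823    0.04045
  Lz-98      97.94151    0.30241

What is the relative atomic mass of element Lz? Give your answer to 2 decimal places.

Average mass = Σ (abundance × isotope mass) = 0.21187 × 91.98001 + 0.29080 × 92.93717 + 0.15447 × 94.00103 + 0.04045 × 96.91823 + 0.30241 × 97.94151
= 19.487805 + 27.026129 + 14.520339 + 3.920342 + 29.618492 = 94.573107 Da

94.57 Da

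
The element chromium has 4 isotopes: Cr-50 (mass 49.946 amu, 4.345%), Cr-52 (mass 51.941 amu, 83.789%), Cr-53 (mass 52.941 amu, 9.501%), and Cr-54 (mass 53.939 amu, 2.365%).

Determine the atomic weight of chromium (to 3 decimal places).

The abundance-weighted mean is 0.04345 × 49.946 + 0.83789 × 51.941 + 0.09501 × 52.941 + 0.02365 × 53.939
= 2.1702 + 43.5208 + 5.0299 + 1.2757 = 51.9966 amu

51.997 amu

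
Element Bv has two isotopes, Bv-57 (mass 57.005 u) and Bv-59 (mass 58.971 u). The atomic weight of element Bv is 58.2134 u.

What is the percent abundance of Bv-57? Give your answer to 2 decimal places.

Let x be the fractional abundance of Bv-57; then Bv-59 has abundance 1 − x.
57.005·x + 58.971·(1 − x) = 58.2134
(57.005 − 58.971)·x = 58.2134 − 58.971
x = -0.7576 / -1.966 = 0.38535 → 38.54% Bv-57, 61.46% Bv-59.

38.54%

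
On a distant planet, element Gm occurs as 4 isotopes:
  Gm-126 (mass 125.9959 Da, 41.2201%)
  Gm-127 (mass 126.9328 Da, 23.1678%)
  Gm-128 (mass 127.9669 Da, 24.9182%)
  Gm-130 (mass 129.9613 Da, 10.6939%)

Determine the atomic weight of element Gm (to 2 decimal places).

Weight each isotope mass by its fractional abundance: 0.412201 × 125.9959 + 0.231678 × 126.9328 + 0.249182 × 127.9669 + 0.106939 × 129.9613
= 51.93564 + 29.40754 + 31.88705 + 13.89793 = 127.12816 Da

127.13 Da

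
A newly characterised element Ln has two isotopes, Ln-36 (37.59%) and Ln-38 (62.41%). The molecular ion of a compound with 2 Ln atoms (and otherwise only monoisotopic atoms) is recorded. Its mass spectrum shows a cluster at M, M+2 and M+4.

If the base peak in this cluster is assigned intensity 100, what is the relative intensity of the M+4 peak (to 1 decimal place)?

83.0

(0.3759 + 0.6241)^2 gives M 0.1413, M+2 0.4692, M+4 0.3895; the largest is M+2.
P(M+2) = C(2,1) × 0.3759^1 × 0.6241^1 = 2 × 0.3759 × 0.6241 = 0.469198 (base)
P(M+4) = C(2,2) × 0.3759^0 × 0.6241^2 = 1 × 1.0000 × 0.38950081 = 0.389501
Relative intensity = 0.389501 / 0.469198 × 100 = 83.0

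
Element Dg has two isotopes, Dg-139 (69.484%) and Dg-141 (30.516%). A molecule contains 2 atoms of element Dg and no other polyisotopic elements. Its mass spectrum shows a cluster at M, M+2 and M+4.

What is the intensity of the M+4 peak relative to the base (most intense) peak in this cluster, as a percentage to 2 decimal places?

19.29%

(0.69484 + 0.30516)^2 gives M 0.4828, M+2 0.4241, M+4 0.0931; the largest is M.
P(M) = C(2,0) × 0.69484^2 × 0.30516^0 = 1 × 0.48280263 × 1.0000 = 0.482803 (base)
P(M+4) = C(2,2) × 0.69484^0 × 0.30516^2 = 1 × 1.0000 × 0.09312263 = 0.093123
Relative intensity = 0.093123 / 0.482803 × 100 = 19.29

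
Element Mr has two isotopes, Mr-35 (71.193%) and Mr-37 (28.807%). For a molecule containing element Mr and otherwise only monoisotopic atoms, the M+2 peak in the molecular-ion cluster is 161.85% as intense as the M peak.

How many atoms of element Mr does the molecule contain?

The M+2/M ratio from n Mr atoms is n · q/p = n · 0.28807/0.71193.
n = 1.6185 × 0.71193/0.28807 = 4.00 ≈ 4

4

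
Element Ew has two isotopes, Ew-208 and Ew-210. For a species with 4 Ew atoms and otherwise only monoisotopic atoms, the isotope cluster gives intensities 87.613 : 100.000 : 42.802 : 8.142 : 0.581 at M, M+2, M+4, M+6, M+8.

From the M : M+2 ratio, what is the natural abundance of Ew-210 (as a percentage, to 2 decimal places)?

22.20%

Write p for the Ew-208 fraction. I(M+2)/I(M) = [C(4,1)·p^3·(1−p)] / p^4 = 4·(1−p)/p = 100.000/87.613 = 1.1414
(1−p)/p = 1.1414/4 = 0.2853  ⇒  p = 1/(1 + 0.2853) = 0.7780
Ew-208: 77.80%, Ew-210: 22.20%.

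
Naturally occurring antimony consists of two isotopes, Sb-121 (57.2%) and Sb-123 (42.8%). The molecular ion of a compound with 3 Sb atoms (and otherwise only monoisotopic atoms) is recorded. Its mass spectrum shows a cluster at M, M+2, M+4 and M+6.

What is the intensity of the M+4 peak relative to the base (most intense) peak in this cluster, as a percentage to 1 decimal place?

74.8%

(0.572 + 0.428)^3 gives M 0.1871, M+2 0.4201, M+4 0.3143, M+6 0.0784; the largest is M+2.
P(M+2) = C(3,1) × 0.572^2 × 0.428^1 = 3 × 0.327184 × 0.4280 = 0.420104 (base)
P(M+4) = C(3,2) × 0.572^1 × 0.428^2 = 3 × 0.5720 × 0.183184 = 0.314344
Relative intensity = 0.314344 / 0.420104 × 100 = 74.8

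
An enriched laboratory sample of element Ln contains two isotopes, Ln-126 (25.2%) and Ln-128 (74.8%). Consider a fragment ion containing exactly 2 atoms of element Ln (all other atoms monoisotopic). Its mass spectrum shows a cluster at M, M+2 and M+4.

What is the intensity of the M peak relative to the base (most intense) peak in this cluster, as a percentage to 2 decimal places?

11.35%

Binomial terms of (0.252 + 0.748)^2: M 0.0635, M+2 0.3770, M+4 0.5595 → M+4 is the base peak.
P(M+4) = C(2,2) × 0.252^0 × 0.748^2 = 1 × 1.0000 × 0.559504 = 0.559504 (base)
P(M) = C(2,0) × 0.252^2 × 0.748^0 = 1 × 0.063504 × 1.0000 = 0.063504
Relative intensity = 0.063504 / 0.559504 × 100 = 11.35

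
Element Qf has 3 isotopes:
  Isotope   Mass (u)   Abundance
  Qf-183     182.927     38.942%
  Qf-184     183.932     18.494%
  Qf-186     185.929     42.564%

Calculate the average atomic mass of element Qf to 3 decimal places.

The abundance-weighted mean is 0.38942 × 182.927 + 0.18494 × 183.932 + 0.42564 × 185.929
= 71.2354 + 34.0164 + 79.1388 = 184.3906 u

184.391 u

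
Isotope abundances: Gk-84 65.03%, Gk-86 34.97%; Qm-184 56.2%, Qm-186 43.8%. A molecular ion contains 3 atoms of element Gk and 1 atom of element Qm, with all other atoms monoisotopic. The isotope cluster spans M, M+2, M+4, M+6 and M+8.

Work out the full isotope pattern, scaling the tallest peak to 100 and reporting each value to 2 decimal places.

Element Gk pattern (n=3): 0.27500543 : 0.44365399 : 0.23857574 : 0.04276484
Element Qm pattern (n=1): 0.5620 : 0.4380
Convolve the two distributions (both contribute in 2-u steps):
  M: 0.27500543×0.5620 = 0.154553
  M+2: 0.27500543×0.4380 + 0.44365399×0.5620 = 0.369786
  M+4: 0.44365399×0.4380 + 0.23857574×0.5620 = 0.328400
  M+6: 0.23857574×0.4380 + 0.04276484×0.5620 = 0.128530
  M+8: 0.04276484×0.4380 = 0.018731
Scale to base peak (0.369786) = 100: 41.80 : 100.00 : 88.81 : 34.76 : 5.07

41.80 : 100.00 : 88.81 : 34.76 : 5.07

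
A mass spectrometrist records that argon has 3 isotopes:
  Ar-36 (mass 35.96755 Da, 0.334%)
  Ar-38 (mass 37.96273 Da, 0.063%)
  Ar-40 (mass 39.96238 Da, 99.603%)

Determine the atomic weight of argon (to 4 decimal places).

39.9478 Da

The abundance-weighted mean is 0.00334 × 35.96755 + 0.00063 × 37.96273 + 0.99603 × 39.96238
= 0.120132 + 0.023917 + 39.803729 = 39.947778 Da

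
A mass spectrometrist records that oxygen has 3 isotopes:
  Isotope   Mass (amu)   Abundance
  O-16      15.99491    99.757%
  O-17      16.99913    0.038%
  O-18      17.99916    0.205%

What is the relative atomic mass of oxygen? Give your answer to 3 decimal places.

The abundance-weighted mean is 0.99757 × 15.99491 + 0.00038 × 16.99913 + 0.00205 × 17.99916
= 15.956042 + 0.006460 + 0.036898 = 15.999400 amu

15.999 amu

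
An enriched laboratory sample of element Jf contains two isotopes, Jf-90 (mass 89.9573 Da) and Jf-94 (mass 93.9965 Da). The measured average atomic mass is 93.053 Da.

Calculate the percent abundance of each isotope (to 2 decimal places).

Let x be the fractional abundance of Jf-90; then Jf-94 has abundance 1 − x.
89.9573·x + 93.9965·(1 − x) = 93.053
(89.9573 − 93.9965)·x = 93.053 − 93.9965
x = -0.9435 / -4.0392 = 0.23359 → 23.36% Jf-90, 76.64% Jf-94.

Jf-90: 23.36%, Jf-94: 76.64%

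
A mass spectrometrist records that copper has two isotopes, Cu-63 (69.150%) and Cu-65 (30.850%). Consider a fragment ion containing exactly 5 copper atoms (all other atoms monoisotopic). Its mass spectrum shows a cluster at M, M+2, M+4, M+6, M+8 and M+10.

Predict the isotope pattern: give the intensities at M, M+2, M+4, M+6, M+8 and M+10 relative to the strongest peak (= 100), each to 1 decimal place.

44.8 : 100.0 : 89.2 : 39.8 : 8.9 : 0.8

Expanding (0.69150 + 0.30850)^5:
P(M) = 0.69150^5 = 0.158111
P(M+2) = 5 × 0.69150^4 × 0.30850^1 = 0.352691
P(M+4) = 10 × 0.69150^3 × 0.30850^2 = 0.314693
P(M+6) = 10 × 0.69150^2 × 0.30850^3 = 0.140394
P(M+8) = 5 × 0.69150^1 × 0.30850^4 = 0.031317
P(M+10) = 0.30850^5 = 0.002794
The M+2 peak is largest (0.352691); scaling to 100 gives 44.8 : 100.0 : 89.2 : 39.8 : 8.9 : 0.8.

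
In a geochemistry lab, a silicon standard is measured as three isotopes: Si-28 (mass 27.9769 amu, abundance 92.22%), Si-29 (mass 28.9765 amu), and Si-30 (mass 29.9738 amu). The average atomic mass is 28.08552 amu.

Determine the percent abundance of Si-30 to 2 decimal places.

3.09%

Let x and y be the fractions of Si-29 and Si-30. Then x + y = 1 − 0.9222 = 0.0778 and 28.9765x + 29.9738y = 28.08552 − 0.9222×27.9769 = 2.28522282.
Substituting: 28.9765x + 29.9738(0.0778 − x) = 2.28522282
(28.9765 − 29.9738)x = -0.04673882  ⇒  x = 0.04687, y = 0.03093
Si-29: 4.69%, Si-30: 3.09%.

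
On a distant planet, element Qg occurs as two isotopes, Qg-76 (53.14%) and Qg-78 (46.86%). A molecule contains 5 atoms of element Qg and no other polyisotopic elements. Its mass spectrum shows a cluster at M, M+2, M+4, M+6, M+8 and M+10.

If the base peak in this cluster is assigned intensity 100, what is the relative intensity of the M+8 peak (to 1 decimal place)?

38.9

Term probabilities: M 0.0424, M+2 0.1868, M+4 0.3295, M+6 0.2906, M+8 0.1281, M+10 0.0226. Base peak = M+4.
P(M+4) = C(5,2) × 0.5314^3 × 0.4686^2 = 10 × 0.1500599 × 0.21958596 = 0.329510 (base)
P(M+8) = C(5,4) × 0.5314^1 × 0.4686^4 = 5 × 0.5314 × 0.04821799 = 0.128115
Relative intensity = 0.128115 / 0.329510 × 100 = 38.9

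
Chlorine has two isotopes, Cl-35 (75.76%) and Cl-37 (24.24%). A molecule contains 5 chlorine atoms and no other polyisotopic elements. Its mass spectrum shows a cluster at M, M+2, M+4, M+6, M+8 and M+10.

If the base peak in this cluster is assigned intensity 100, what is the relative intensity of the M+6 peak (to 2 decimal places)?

20.47

(0.7576 + 0.2424)^5 gives M 0.2496, M+2 0.3993, M+4 0.2555, M+6 0.0817, M+8 0.0131, M+10 0.0008; the largest is M+2.
P(M+2) = C(5,1) × 0.7576^4 × 0.2424^1 = 5 × 0.32942751 × 0.2424 = 0.399266 (base)
P(M+6) = C(5,3) × 0.7576^2 × 0.2424^3 = 10 × 0.57395776 × 0.01424288 = 0.081748
Relative intensity = 0.081748 / 0.399266 × 100 = 20.47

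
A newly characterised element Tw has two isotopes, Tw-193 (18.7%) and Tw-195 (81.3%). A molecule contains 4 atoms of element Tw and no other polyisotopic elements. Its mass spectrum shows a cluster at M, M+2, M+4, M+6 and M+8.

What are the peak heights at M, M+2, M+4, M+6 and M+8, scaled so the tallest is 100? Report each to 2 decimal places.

Each Tw atom is independently Tw-193 (p = 0.187) or Tw-195 (q = 0.813); the cluster is the binomial expansion (p + q)^4.
P(M) = 0.187^4 = 0.001223
P(M+2) = 4 × 0.187^3 × 0.813^1 = 0.021265
P(M+4) = 6 × 0.187^2 × 0.813^2 = 0.138681
P(M+6) = 4 × 0.187^1 × 0.813^3 = 0.401951
P(M+8) = 0.813^4 = 0.436880
The M+8 peak is largest (0.436880); scaling to 100 gives 0.28 : 4.87 : 31.74 : 92.00 : 100.00.

0.28 : 4.87 : 31.74 : 92.00 : 100.00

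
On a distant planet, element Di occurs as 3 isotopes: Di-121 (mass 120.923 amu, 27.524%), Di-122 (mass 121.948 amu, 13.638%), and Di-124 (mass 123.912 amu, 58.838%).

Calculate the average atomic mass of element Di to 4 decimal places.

Weight each isotope mass by its fractional abundance: 0.27524 × 120.923 + 0.13638 × 121.948 + 0.58838 × 123.912
= 33.28285 + 16.63127 + 72.90734 = 122.82146 amu

122.8215 amu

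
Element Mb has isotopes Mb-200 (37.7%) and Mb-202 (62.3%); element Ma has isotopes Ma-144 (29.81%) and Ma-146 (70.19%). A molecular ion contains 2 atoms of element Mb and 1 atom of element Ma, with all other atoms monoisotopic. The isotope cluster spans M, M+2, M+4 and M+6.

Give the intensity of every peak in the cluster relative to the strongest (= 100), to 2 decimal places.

9.51 : 53.84 : 100.00 : 61.16

Element Mb pattern (n=2): 0.142129 : 0.469742 : 0.388129
Element Ma pattern (n=1): 0.2981 : 0.7019
Convolve the two distributions (both contribute in 2-u steps):
  M: 0.142129×0.2981 = 0.042369
  M+2: 0.142129×0.7019 + 0.469742×0.2981 = 0.239790
  M+4: 0.469742×0.7019 + 0.388129×0.2981 = 0.445413
  M+6: 0.388129×0.7019 = 0.272428
Scale to base peak (0.445413) = 100: 9.51 : 53.84 : 100.00 : 61.16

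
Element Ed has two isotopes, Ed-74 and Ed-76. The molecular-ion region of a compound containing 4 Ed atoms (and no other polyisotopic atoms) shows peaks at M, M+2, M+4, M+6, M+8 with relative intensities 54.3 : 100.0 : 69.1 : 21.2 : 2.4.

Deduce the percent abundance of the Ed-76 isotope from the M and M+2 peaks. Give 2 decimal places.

Let p = fractional abundance of Ed-74. I(M+2)/I(M) = [C(4,1)·p^3·(1−p)] / p^4 = 4·(1−p)/p = 100.0/54.3 = 1.8416
(1−p)/p = 1.8416/4 = 0.4604  ⇒  p = 1/(1 + 0.4604) = 0.6847
Ed-74: 68.47%, Ed-76: 31.53%.

31.53%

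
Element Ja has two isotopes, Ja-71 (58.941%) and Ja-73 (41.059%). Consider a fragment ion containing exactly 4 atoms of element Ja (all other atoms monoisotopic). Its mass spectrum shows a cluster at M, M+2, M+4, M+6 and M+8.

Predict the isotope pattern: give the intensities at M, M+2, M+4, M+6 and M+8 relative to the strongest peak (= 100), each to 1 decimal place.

34.3 : 95.7 : 100.0 : 46.4 : 8.1

Each Ja atom is independently Ja-71 (p = 0.58941) or Ja-73 (q = 0.41059); the cluster is the binomial expansion (p + q)^4.
P(M) = 0.58941^4 = 0.120690
P(M+2) = 4 × 0.58941^3 × 0.41059^1 = 0.336295
P(M+4) = 6 × 0.58941^2 × 0.41059^2 = 0.351401
P(M+6) = 4 × 0.58941^1 × 0.41059^3 = 0.163193
P(M+8) = 0.41059^4 = 0.028421
The M+4 peak is largest (0.351401); scaling to 100 gives 34.3 : 95.7 : 100.0 : 46.4 : 8.1.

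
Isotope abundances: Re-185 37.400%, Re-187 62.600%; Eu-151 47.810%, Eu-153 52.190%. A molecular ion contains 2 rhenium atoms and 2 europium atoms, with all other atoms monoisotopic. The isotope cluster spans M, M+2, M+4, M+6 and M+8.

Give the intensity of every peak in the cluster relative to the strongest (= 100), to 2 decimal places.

8.85 : 48.94 : 100.00 : 89.42 : 29.54

Rhenium pattern (n=2): 0.139876 : 0.468248 : 0.391876
Europium pattern (n=2): 0.22857961 : 0.49904078 : 0.27237961
Convolve the two distributions (both contribute in 2-u steps):
  M: 0.139876×0.22857961 = 0.031973
  M+2: 0.139876×0.49904078 + 0.468248×0.22857961 = 0.176836
  M+4: 0.139876×0.27237961 + 0.468248×0.49904078 + 0.391876×0.22857961 = 0.361349
  M+6: 0.468248×0.27237961 + 0.391876×0.49904078 = 0.323103
  M+8: 0.391876×0.27237961 = 0.106739
Scale to base peak (0.361349) = 100: 8.85 : 48.94 : 100.00 : 89.42 : 29.54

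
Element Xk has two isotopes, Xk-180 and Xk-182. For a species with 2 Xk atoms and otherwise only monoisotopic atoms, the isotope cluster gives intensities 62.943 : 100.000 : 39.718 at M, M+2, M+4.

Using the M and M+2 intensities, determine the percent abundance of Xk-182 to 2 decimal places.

Write p for the Xk-180 fraction. I(M+2)/I(M) = [C(2,1)·p^1·(1−p)] / p^2 = 2·(1−p)/p = 100.000/62.943 = 1.5887
(1−p)/p = 1.5887/2 = 0.7944  ⇒  p = 1/(1 + 0.7944) = 0.5573
Xk-180: 55.73%, Xk-182: 44.27%.

44.27%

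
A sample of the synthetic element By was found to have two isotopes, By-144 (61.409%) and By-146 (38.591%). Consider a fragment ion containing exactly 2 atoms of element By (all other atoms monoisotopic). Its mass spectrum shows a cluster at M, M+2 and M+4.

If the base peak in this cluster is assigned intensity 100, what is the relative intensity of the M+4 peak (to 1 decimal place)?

31.4

Term probabilities: M 0.3771, M+2 0.4740, M+4 0.1489. Base peak = M+2.
P(M+2) = C(2,1) × 0.61409^1 × 0.38591^1 = 2 × 0.61409 × 0.38591 = 0.473967 (base)
P(M+4) = C(2,2) × 0.61409^0 × 0.38591^2 = 1 × 1.0000 × 0.14892653 = 0.148927
Relative intensity = 0.148927 / 0.473967 × 100 = 31.4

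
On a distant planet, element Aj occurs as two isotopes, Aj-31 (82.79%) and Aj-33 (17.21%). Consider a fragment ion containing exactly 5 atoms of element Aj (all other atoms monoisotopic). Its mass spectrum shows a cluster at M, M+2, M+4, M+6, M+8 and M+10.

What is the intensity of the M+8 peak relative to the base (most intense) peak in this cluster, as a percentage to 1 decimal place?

0.9%

(0.8279 + 0.1721)^5 gives M 0.3889, M+2 0.4043, M+4 0.1681, M+6 0.0349, M+8 0.0036, M+10 0.0002; the largest is M+2.
P(M+2) = C(5,1) × 0.8279^4 × 0.1721^1 = 5 × 0.4697984 × 0.1721 = 0.404262 (base)
P(M+8) = C(5,4) × 0.8279^1 × 0.1721^4 = 5 × 0.8279 × 0.00087725 = 0.003631
Relative intensity = 0.003631 / 0.404262 × 100 = 0.9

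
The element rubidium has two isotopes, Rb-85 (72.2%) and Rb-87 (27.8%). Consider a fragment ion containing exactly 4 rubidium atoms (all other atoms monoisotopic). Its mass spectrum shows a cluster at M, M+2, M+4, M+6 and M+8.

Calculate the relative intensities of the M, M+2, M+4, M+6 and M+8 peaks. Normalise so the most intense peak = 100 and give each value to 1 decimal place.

Each Rb atom is independently Rb-85 (p = 0.722) or Rb-87 (q = 0.278); the cluster is the binomial expansion (p + q)^4.
P(M) = 0.722^4 = 0.271737
P(M+2) = 4 × 0.722^3 × 0.278^1 = 0.418520
P(M+4) = 6 × 0.722^2 × 0.278^2 = 0.241721
P(M+6) = 4 × 0.722^1 × 0.278^3 = 0.062049
P(M+8) = 0.278^4 = 0.005973
The M+2 peak is largest (0.418520); scaling to 100 gives 64.9 : 100.0 : 57.8 : 14.8 : 1.4.

64.9 : 100.0 : 57.8 : 14.8 : 1.4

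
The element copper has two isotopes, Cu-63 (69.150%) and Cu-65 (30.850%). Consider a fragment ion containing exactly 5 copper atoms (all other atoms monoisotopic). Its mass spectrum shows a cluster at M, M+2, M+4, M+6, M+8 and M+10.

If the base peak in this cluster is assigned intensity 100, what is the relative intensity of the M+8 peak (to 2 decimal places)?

Term probabilities: M 0.1581, M+2 0.3527, M+4 0.3147, M+6 0.1404, M+8 0.0313, M+10 0.0028. Base peak = M+2.
P(M+2) = C(5,1) × 0.69150^4 × 0.30850^1 = 5 × 0.2286487 × 0.3085 = 0.352691 (base)
P(M+8) = C(5,4) × 0.69150^1 × 0.30850^4 = 5 × 0.6915 × 0.00905776 = 0.031317
Relative intensity = 0.031317 / 0.352691 × 100 = 8.88

8.88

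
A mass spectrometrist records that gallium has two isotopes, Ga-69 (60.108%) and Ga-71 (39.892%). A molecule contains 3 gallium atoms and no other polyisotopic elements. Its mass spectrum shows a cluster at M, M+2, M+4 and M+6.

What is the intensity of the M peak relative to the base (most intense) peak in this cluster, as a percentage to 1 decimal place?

Binomial terms of (0.60108 + 0.39892)^3: M 0.2172, M+2 0.4324, M+4 0.2870, M+6 0.0635 → M+2 is the base peak.
P(M+2) = C(3,1) × 0.60108^2 × 0.39892^1 = 3 × 0.36129717 × 0.39892 = 0.432386 (base)
P(M) = C(3,0) × 0.60108^3 × 0.39892^0 = 1 × 0.2171685 × 1.0000 = 0.217169
Relative intensity = 0.217169 / 0.432386 × 100 = 50.2

50.2%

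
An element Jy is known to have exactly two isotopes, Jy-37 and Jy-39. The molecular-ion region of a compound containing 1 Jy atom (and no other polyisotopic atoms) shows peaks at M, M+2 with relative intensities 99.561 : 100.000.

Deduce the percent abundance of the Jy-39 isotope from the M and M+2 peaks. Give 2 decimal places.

If p is the fraction of Jy that is Jy-37, then I(M+2)/I(M) = [C(1,1)·p^0·(1−p)] / p^1 = 1·(1−p)/p = 100.000/99.561 = 1.0044
(1−p)/p = 1.0044/1 = 1.0044  ⇒  p = 1/(1 + 1.0044) = 0.4989
Jy-37: 49.89%, Jy-39: 50.11%.

50.11%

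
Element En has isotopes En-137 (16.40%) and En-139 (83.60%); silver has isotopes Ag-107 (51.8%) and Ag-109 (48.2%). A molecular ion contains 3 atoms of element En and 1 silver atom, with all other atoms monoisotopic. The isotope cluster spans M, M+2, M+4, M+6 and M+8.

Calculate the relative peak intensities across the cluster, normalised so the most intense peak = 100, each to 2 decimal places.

Element En pattern (n=3): 0.00441094 : 0.06745517 : 0.34385683 : 0.58427706
Silver pattern (n=1): 0.5180 : 0.4820
Convolve the two distributions (both contribute in 2-u steps):
  M: 0.00441094×0.5180 = 0.002285
  M+2: 0.00441094×0.4820 + 0.06745517×0.5180 = 0.037068
  M+4: 0.06745517×0.4820 + 0.34385683×0.5180 = 0.210631
  M+6: 0.34385683×0.4820 + 0.58427706×0.5180 = 0.468395
  M+8: 0.58427706×0.4820 = 0.281622
Scale to base peak (0.468395) = 100: 0.49 : 7.91 : 44.97 : 100.00 : 60.12

0.49 : 7.91 : 44.97 : 100.00 : 60.12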